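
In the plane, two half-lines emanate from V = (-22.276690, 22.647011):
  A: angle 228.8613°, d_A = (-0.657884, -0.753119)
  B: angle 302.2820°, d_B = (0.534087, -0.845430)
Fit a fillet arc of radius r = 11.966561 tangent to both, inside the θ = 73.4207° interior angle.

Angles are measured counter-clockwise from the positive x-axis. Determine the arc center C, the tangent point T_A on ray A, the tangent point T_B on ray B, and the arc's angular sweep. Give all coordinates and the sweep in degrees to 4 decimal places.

center=(-23.8224,2.6881) T_A=(-32.8346,10.5607) T_B=(-13.7055,9.0793) sweep=106.5793

bisector direction at 265.5717° = (-0.077212,-0.997015)
center distance |VC| = r/sin(θ/2) = 11.966561/sin(36.7103°) = 20.018672
C = V + |VC|·bis = (-23.8224,2.6881)
T_A = V + ((C−V)·d_A)·d_A = V + 16.0483·d_A = (-32.8346,10.5607)
T_B = V + ((C−V)·d_B)·d_B = V + 16.0483·d_B = (-13.7055,9.0793)
sweep = 180° − θ = 106.5793°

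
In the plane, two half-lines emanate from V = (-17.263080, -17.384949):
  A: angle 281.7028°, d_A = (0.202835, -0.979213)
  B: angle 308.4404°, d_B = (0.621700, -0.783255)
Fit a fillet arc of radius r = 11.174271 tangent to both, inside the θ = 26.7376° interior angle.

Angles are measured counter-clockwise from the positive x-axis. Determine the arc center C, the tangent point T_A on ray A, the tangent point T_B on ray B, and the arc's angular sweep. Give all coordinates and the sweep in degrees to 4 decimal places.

center=(3.2159,-61.1593) T_A=(-7.7261,-63.4258) T_B=(11.9682,-54.2122) sweep=153.2624

bisector direction at 295.0716° = (0.423751,-0.905779)
center distance |VC| = r/sin(θ/2) = 11.174271/sin(13.3688°) = 48.327828
C = V + |VC|·bis = (3.2159,-61.1593)
T_A = V + ((C−V)·d_A)·d_A = V + 47.0182·d_A = (-7.7261,-63.4258)
T_B = V + ((C−V)·d_B)·d_B = V + 47.0182·d_B = (11.9682,-54.2122)
sweep = 180° − θ = 153.2624°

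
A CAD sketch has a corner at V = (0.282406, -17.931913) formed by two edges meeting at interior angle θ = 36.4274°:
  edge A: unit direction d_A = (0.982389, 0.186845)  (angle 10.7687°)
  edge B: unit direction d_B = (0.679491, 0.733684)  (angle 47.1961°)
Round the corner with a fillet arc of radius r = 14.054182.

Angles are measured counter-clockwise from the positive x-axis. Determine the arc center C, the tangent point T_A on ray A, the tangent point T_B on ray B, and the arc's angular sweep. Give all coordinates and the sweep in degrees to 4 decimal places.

center=(39.6159,3.8552) T_A=(42.2418,-9.9515) T_B=(29.3046,13.4049) sweep=143.5726

bisector direction at 28.9824° = (0.874769,0.484541)
center distance |VC| = r/sin(θ/2) = 14.054182/sin(18.2137°) = 44.964453
C = V + |VC|·bis = (39.6159,3.8552)
T_A = V + ((C−V)·d_A)·d_A = V + 42.7116·d_A = (42.2418,-9.9515)
T_B = V + ((C−V)·d_B)·d_B = V + 42.7116·d_B = (29.3046,13.4049)
sweep = 180° − θ = 143.5726°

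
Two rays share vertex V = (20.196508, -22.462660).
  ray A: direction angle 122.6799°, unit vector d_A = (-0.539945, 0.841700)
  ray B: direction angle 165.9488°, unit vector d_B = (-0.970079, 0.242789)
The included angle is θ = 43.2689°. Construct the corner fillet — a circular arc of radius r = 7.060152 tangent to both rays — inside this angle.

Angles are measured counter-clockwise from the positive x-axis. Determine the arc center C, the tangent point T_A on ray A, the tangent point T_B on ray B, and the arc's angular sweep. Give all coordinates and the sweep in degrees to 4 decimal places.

bisector direction at 144.3144° = (-0.812230,0.583338)
center distance |VC| = r/sin(θ/2) = 7.060152/sin(21.6345°) = 19.149627
C = V + |VC|·bis = (4.6426,-11.2920)
T_A = V + ((C−V)·d_A)·d_A = V + 17.8006·d_A = (10.5851,-7.4799)
T_B = V + ((C−V)·d_B)·d_B = V + 17.8006·d_B = (2.9285,-18.1409)
sweep = 180° − θ = 136.7311°

center=(4.6426,-11.2920) T_A=(10.5851,-7.4799) T_B=(2.9285,-18.1409) sweep=136.7311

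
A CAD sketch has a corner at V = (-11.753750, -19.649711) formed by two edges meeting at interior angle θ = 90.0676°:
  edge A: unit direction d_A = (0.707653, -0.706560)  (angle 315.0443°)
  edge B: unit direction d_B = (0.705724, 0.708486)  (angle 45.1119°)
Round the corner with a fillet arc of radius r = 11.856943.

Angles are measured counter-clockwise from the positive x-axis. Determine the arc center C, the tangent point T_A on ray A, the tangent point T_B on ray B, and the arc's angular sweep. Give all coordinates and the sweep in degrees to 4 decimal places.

bisector direction at 0.0781° = (0.999999,0.001363)
center distance |VC| = r/sin(θ/2) = 11.856943/sin(45.0338°) = 16.758366
C = V + |VC|·bis = (5.0046,-19.6269)
T_A = V + ((C−V)·d_A)·d_A = V + 11.8430·d_A = (-3.3730,-28.0175)
T_B = V + ((C−V)·d_B)·d_B = V + 11.8430·d_B = (-3.3959,-11.2591)
sweep = 180° − θ = 89.9324°

center=(5.0046,-19.6269) T_A=(-3.3730,-28.0175) T_B=(-3.3959,-11.2591) sweep=89.9324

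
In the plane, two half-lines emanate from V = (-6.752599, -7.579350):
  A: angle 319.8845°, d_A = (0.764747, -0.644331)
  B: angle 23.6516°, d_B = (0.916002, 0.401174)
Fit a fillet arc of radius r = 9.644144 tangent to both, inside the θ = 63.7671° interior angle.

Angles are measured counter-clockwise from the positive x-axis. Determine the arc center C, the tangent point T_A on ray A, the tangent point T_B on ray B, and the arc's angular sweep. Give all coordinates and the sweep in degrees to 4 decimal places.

bisector direction at 351.7681° = (0.989697,-0.143181)
center distance |VC| = r/sin(θ/2) = 9.644144/sin(31.8835°) = 18.258696
C = V + |VC|·bis = (11.3180,-10.1936)
T_A = V + ((C−V)·d_A)·d_A = V + 15.5039·d_A = (5.1040,-17.5690)
T_B = V + ((C−V)·d_B)·d_B = V + 15.5039·d_B = (7.4490,-1.3596)
sweep = 180° − θ = 116.2329°

center=(11.3180,-10.1936) T_A=(5.1040,-17.5690) T_B=(7.4490,-1.3596) sweep=116.2329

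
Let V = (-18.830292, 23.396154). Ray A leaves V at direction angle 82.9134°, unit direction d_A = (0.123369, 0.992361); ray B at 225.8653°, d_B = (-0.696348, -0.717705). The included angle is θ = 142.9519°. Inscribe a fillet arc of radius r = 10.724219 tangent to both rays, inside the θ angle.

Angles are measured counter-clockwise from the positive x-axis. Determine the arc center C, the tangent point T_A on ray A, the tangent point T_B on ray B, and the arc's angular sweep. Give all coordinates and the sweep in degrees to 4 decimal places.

bisector direction at 154.3893° = (-0.901752,0.432253)
center distance |VC| = r/sin(θ/2) = 10.724219/sin(71.4759°) = 11.310196
C = V + |VC|·bis = (-29.0293,28.2850)
T_A = V + ((C−V)·d_A)·d_A = V + 3.5933·d_A = (-18.3870,26.9620)
T_B = V + ((C−V)·d_B)·d_B = V + 3.5933·d_B = (-21.3325,20.8172)
sweep = 180° − θ = 37.0481°

center=(-29.0293,28.2850) T_A=(-18.3870,26.9620) T_B=(-21.3325,20.8172) sweep=37.0481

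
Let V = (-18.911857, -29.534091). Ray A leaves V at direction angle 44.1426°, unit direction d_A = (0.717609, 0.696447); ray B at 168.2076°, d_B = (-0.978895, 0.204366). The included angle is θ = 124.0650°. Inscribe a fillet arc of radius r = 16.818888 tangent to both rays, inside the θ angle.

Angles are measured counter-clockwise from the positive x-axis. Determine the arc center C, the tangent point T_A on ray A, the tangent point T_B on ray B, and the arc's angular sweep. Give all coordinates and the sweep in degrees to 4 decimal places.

bisector direction at 106.1751° = (-0.278574,0.960415)
center distance |VC| = r/sin(θ/2) = 16.818888/sin(62.0325°) = 19.042829
C = V + |VC|·bis = (-24.2167,-11.2451)
T_A = V + ((C−V)·d_A)·d_A = V + 8.9305·d_A = (-12.5032,-23.3145)
T_B = V + ((C−V)·d_B)·d_B = V + 8.9305·d_B = (-27.6539,-27.7090)
sweep = 180° − θ = 55.9350°

center=(-24.2167,-11.2451) T_A=(-12.5032,-23.3145) T_B=(-27.6539,-27.7090) sweep=55.9350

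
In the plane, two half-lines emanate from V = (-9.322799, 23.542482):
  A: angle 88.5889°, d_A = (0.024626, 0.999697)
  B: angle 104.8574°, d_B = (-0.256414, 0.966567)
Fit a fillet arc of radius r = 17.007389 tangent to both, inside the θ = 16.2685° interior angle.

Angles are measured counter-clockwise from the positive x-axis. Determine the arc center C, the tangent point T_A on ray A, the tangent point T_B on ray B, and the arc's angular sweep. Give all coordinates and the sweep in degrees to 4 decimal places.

bisector direction at 96.7232° = (-0.117072,0.993123)
center distance |VC| = r/sin(θ/2) = 17.007389/sin(8.1342°) = 120.199492
C = V + |VC|·bis = (-23.3948,142.9154)
T_A = V + ((C−V)·d_A)·d_A = V + 118.9902·d_A = (-6.3926,142.4966)
T_B = V + ((C−V)·d_B)·d_B = V + 118.9902·d_B = (-39.8336,138.5545)
sweep = 180° − θ = 163.7315°

center=(-23.3948,142.9154) T_A=(-6.3926,142.4966) T_B=(-39.8336,138.5545) sweep=163.7315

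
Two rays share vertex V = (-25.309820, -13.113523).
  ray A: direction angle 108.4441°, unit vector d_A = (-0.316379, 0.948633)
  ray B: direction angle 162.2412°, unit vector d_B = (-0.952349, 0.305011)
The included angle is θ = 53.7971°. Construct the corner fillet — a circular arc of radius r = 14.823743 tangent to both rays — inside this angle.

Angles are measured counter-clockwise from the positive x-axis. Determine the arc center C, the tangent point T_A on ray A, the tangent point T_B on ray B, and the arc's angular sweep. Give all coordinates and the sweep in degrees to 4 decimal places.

bisector direction at 135.3427° = (-0.711323,0.702865)
center distance |VC| = r/sin(θ/2) = 14.823743/sin(26.8986°) = 32.766015
C = V + |VC|·bis = (-48.6170,9.9166)
T_A = V + ((C−V)·d_A)·d_A = V + 29.2210·d_A = (-34.5547,14.6065)
T_B = V + ((C−V)·d_B)·d_B = V + 29.2210·d_B = (-53.1384,-4.2008)
sweep = 180° − θ = 126.2029°

center=(-48.6170,9.9166) T_A=(-34.5547,14.6065) T_B=(-53.1384,-4.2008) sweep=126.2029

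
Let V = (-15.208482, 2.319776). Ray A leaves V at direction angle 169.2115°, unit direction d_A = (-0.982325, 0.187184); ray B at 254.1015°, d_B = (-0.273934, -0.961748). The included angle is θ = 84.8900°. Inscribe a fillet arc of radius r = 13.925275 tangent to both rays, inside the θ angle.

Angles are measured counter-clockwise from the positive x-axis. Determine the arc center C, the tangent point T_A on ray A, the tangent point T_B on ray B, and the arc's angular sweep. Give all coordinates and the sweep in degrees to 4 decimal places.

center=(-32.7720,-8.5093) T_A=(-30.1654,5.1699) T_B=(-19.3794,-12.3239) sweep=95.1100

bisector direction at 211.6565° = (-0.851210,-0.524826)
center distance |VC| = r/sin(θ/2) = 13.925275/sin(42.4450°) = 20.633639
C = V + |VC|·bis = (-32.7720,-8.5093)
T_A = V + ((C−V)·d_A)·d_A = V + 15.2261·d_A = (-30.1654,5.1699)
T_B = V + ((C−V)·d_B)·d_B = V + 15.2261·d_B = (-19.3794,-12.3239)
sweep = 180° − θ = 95.1100°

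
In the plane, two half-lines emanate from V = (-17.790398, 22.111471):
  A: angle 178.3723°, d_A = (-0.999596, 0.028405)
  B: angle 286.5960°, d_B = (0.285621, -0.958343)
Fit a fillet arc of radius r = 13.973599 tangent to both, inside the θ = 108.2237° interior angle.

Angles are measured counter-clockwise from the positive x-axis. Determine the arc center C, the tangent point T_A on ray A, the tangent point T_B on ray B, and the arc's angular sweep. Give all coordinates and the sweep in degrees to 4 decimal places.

center=(-28.2940,8.4307) T_A=(-27.8971,22.3987) T_B=(-14.9025,12.4219) sweep=71.7763

bisector direction at 232.4842° = (-0.608981,-0.793185)
center distance |VC| = r/sin(θ/2) = 13.973599/sin(54.1118°) = 17.247888
C = V + |VC|·bis = (-28.2940,8.4307)
T_A = V + ((C−V)·d_A)·d_A = V + 10.1108·d_A = (-27.8971,22.3987)
T_B = V + ((C−V)·d_B)·d_B = V + 10.1108·d_B = (-14.9025,12.4219)
sweep = 180° − θ = 71.7763°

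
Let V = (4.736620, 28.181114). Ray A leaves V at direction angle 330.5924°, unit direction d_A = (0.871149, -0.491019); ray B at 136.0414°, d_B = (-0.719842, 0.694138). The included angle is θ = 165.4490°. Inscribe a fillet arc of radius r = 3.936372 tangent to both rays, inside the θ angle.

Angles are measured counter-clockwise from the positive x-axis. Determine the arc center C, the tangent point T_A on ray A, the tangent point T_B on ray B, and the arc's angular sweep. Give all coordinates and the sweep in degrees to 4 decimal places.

bisector direction at 53.3169° = (0.597389,0.801952)
center distance |VC| = r/sin(θ/2) = 3.936372/sin(82.7245°) = 3.968322
C = V + |VC|·bis = (7.1073,31.3635)
T_A = V + ((C−V)·d_A)·d_A = V + 0.5026·d_A = (5.1744,27.9344)
T_B = V + ((C−V)·d_B)·d_B = V + 0.5026·d_B = (4.3749,28.5300)
sweep = 180° − θ = 14.5510°

center=(7.1073,31.3635) T_A=(5.1744,27.9344) T_B=(4.3749,28.5300) sweep=14.5510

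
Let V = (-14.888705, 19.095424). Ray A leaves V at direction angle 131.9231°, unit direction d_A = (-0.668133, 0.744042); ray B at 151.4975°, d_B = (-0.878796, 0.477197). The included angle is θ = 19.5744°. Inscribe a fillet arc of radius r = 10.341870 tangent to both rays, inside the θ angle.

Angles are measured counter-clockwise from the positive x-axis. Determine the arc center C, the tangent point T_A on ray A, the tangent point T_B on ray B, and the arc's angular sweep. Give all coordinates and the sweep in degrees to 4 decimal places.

bisector direction at 141.7103° = (-0.784888,0.619638)
center distance |VC| = r/sin(θ/2) = 10.341870/sin(9.7872°) = 60.838340
C = V + |VC|·bis = (-62.6400,56.7932)
T_A = V + ((C−V)·d_A)·d_A = V + 59.9529·d_A = (-54.9452,63.7029)
T_B = V + ((C−V)·d_B)·d_B = V + 59.9529·d_B = (-67.5751,47.7048)
sweep = 180° − θ = 160.4256°

center=(-62.6400,56.7932) T_A=(-54.9452,63.7029) T_B=(-67.5751,47.7048) sweep=160.4256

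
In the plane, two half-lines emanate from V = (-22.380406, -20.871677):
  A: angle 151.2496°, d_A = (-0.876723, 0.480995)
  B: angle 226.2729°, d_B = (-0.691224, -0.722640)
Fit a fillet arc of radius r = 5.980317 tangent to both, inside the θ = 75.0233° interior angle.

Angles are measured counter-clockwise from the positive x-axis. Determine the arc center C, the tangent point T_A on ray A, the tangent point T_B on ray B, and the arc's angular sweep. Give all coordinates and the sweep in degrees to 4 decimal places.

bisector direction at 188.7612° = (-0.988332,-0.152317)
center distance |VC| = r/sin(θ/2) = 5.980317/sin(37.5117°) = 9.821143
C = V + |VC|·bis = (-32.0870,-22.3676)
T_A = V + ((C−V)·d_A)·d_A = V + 7.7904·d_A = (-29.2104,-17.1245)
T_B = V + ((C−V)·d_B)·d_B = V + 7.7904·d_B = (-27.7653,-26.5013)
sweep = 180° − θ = 104.9767°

center=(-32.0870,-22.3676) T_A=(-29.2104,-17.1245) T_B=(-27.7653,-26.5013) sweep=104.9767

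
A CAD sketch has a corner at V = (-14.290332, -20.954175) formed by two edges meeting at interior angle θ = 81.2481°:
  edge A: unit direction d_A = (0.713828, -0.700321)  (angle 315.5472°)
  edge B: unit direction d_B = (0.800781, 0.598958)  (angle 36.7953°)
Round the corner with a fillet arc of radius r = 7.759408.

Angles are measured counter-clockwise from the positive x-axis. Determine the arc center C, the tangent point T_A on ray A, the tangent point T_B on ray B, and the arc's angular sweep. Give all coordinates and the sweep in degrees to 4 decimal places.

center=(-2.3994,-21.7500) T_A=(-7.8335,-27.2888) T_B=(-7.0470,-15.5364) sweep=98.7519

bisector direction at 356.1712° = (0.997768,-0.066775)
center distance |VC| = r/sin(θ/2) = 7.759408/sin(40.6240°) = 11.917513
C = V + |VC|·bis = (-2.3994,-21.7500)
T_A = V + ((C−V)·d_A)·d_A = V + 9.0454·d_A = (-7.8335,-27.2888)
T_B = V + ((C−V)·d_B)·d_B = V + 9.0454·d_B = (-7.0470,-15.5364)
sweep = 180° − θ = 98.7519°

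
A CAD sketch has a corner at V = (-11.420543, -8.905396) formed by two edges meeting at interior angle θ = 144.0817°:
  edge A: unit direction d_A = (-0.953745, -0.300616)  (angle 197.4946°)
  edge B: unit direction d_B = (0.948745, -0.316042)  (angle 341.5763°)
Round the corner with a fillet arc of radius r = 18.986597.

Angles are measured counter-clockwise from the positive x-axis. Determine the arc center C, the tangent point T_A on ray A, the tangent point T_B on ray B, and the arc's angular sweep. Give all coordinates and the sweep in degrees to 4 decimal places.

bisector direction at 269.5355° = (-0.008108,-0.999967)
center distance |VC| = r/sin(θ/2) = 18.986597/sin(72.0409°) = 19.959071
C = V + |VC|·bis = (-11.5824,-28.8638)
T_A = V + ((C−V)·d_A)·d_A = V + 6.1542·d_A = (-17.2900,-10.7554)
T_B = V + ((C−V)·d_B)·d_B = V + 6.1542·d_B = (-5.5818,-10.8504)
sweep = 180° − θ = 35.9183°

center=(-11.5824,-28.8638) T_A=(-17.2900,-10.7554) T_B=(-5.5818,-10.8504) sweep=35.9183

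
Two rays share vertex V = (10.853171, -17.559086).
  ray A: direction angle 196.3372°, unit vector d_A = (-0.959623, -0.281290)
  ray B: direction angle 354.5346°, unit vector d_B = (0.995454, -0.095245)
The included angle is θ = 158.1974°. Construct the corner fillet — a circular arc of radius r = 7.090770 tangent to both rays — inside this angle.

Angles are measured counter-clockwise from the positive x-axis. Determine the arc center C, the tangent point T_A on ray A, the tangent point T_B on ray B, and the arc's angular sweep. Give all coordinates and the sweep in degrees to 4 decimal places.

bisector direction at 275.4359° = (0.094732,-0.995503)
center distance |VC| = r/sin(θ/2) = 7.090770/sin(79.0987°) = 7.221079
C = V + |VC|·bis = (11.5372,-24.7477)
T_A = V + ((C−V)·d_A)·d_A = V + 1.3656·d_A = (9.5427,-17.9432)
T_B = V + ((C−V)·d_B)·d_B = V + 1.3656·d_B = (12.2126,-17.6892)
sweep = 180° − θ = 21.8026°

center=(11.5372,-24.7477) T_A=(9.5427,-17.9432) T_B=(12.2126,-17.6892) sweep=21.8026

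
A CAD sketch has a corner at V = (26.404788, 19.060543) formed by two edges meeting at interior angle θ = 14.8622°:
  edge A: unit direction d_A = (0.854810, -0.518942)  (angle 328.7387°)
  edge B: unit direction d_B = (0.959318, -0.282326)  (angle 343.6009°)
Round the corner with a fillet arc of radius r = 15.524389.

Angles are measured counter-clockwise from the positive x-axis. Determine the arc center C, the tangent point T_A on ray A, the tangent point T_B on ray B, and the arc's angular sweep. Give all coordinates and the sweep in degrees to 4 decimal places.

bisector direction at 336.1698° = (0.914747,-0.404028)
center distance |VC| = r/sin(θ/2) = 15.524389/sin(7.4311°) = 120.033452
C = V + |VC|·bis = (136.2050,-29.4363)
T_A = V + ((C−V)·d_A)·d_A = V + 119.0253·d_A = (128.1488,-42.7067)
T_B = V + ((C−V)·d_B)·d_B = V + 119.0253·d_B = (140.5880,-14.5434)
sweep = 180° − θ = 165.1378°

center=(136.2050,-29.4363) T_A=(128.1488,-42.7067) T_B=(140.5880,-14.5434) sweep=165.1378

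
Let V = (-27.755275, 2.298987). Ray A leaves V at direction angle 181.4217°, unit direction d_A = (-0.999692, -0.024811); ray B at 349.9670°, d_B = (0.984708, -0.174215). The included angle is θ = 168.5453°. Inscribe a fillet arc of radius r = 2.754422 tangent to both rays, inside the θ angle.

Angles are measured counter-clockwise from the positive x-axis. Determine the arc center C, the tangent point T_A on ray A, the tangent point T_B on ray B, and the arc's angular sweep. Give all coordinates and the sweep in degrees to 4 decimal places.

center=(-27.9631,-0.4614) T_A=(-28.0314,2.2921) T_B=(-27.4832,2.2509) sweep=11.4547

bisector direction at 265.6943° = (-0.075077,-0.997178)
center distance |VC| = r/sin(θ/2) = 2.754422/sin(84.2726°) = 2.768241
C = V + |VC|·bis = (-27.9631,-0.4614)
T_A = V + ((C−V)·d_A)·d_A = V + 0.2763·d_A = (-28.0314,2.2921)
T_B = V + ((C−V)·d_B)·d_B = V + 0.2763·d_B = (-27.4832,2.2509)
sweep = 180° − θ = 11.4547°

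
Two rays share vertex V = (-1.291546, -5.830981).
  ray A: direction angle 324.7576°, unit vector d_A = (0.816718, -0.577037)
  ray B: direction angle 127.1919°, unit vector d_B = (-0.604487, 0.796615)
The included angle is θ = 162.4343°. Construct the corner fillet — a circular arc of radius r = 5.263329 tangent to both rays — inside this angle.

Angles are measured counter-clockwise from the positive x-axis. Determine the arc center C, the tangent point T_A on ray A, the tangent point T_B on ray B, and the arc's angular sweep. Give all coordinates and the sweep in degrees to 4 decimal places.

bisector direction at 45.9748° = (0.694975,0.719034)
center distance |VC| = r/sin(θ/2) = 5.263329/sin(81.2172°) = 5.325778
C = V + |VC|·bis = (2.4097,-2.0016)
T_A = V + ((C−V)·d_A)·d_A = V + 0.8132·d_A = (-0.6274,-6.3002)
T_B = V + ((C−V)·d_B)·d_B = V + 0.8132·d_B = (-1.7831,-5.1832)
sweep = 180° − θ = 17.5657°

center=(2.4097,-2.0016) T_A=(-0.6274,-6.3002) T_B=(-1.7831,-5.1832) sweep=17.5657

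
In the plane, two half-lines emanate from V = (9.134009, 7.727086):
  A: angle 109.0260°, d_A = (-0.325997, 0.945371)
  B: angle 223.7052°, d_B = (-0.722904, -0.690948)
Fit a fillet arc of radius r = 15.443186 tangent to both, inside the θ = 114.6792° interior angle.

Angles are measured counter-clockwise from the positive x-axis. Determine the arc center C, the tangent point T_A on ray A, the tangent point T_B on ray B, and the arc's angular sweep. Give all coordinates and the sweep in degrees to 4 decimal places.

center=(-8.6927,12.0511) T_A=(5.9069,17.0856) T_B=(1.9778,0.8872) sweep=65.3208

bisector direction at 166.3656° = (-0.971820,0.235726)
center distance |VC| = r/sin(θ/2) = 15.443186/sin(57.3396°) = 18.343604
C = V + |VC|·bis = (-8.6927,12.0511)
T_A = V + ((C−V)·d_A)·d_A = V + 9.8993·d_A = (5.9069,17.0856)
T_B = V + ((C−V)·d_B)·d_B = V + 9.8993·d_B = (1.9778,0.8872)
sweep = 180° − θ = 65.3208°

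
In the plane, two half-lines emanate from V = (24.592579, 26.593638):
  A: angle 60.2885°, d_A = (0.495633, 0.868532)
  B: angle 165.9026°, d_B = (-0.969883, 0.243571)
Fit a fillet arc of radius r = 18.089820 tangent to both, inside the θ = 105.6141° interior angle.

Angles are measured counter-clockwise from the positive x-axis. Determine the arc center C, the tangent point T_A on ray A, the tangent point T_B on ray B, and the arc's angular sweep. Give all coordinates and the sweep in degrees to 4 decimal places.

bisector direction at 113.0956° = (-0.392266,0.919852)
center distance |VC| = r/sin(θ/2) = 18.089820/sin(52.8070°) = 22.708665
C = V + |VC|·bis = (15.6847,47.4822)
T_A = V + ((C−V)·d_A)·d_A = V + 13.7274·d_A = (31.3963,38.5163)
T_B = V + ((C−V)·d_B)·d_B = V + 13.7274·d_B = (11.2786,29.9372)
sweep = 180° − θ = 74.3859°

center=(15.6847,47.4822) T_A=(31.3963,38.5163) T_B=(11.2786,29.9372) sweep=74.3859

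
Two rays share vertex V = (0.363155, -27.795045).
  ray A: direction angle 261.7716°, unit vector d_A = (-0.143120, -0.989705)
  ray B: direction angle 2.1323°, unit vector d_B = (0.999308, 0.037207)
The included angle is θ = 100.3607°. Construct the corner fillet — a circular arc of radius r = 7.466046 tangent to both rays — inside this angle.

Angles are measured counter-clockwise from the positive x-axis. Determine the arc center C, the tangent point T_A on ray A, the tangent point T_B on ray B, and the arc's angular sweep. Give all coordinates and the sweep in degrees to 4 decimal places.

center=(6.8614,-35.0243) T_A=(-0.5277,-33.9558) T_B=(6.5837,-27.5634) sweep=79.6393

bisector direction at 311.9519° = (0.668507,-0.743706)
center distance |VC| = r/sin(θ/2) = 7.466046/sin(50.1803°) = 9.720605
C = V + |VC|·bis = (6.8614,-35.0243)
T_A = V + ((C−V)·d_A)·d_A = V + 6.2248·d_A = (-0.5277,-33.9558)
T_B = V + ((C−V)·d_B)·d_B = V + 6.2248·d_B = (6.5837,-27.5634)
sweep = 180° − θ = 79.6393°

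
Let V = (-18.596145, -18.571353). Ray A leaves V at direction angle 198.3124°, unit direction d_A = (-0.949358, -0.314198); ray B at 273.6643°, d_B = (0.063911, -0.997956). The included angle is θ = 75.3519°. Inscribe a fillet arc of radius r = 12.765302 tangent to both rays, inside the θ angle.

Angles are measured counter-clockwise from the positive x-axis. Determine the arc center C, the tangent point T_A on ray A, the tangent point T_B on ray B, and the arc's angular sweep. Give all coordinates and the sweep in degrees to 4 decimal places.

center=(-30.2789,-35.8841) T_A=(-34.2897,-23.7653) T_B=(-17.5397,-35.0683) sweep=104.6481

bisector direction at 235.9884° = (-0.559361,-0.828924)
center distance |VC| = r/sin(θ/2) = 12.765302/sin(37.6760°) = 20.885813
C = V + |VC|·bis = (-30.2789,-35.8841)
T_A = V + ((C−V)·d_A)·d_A = V + 16.5307·d_A = (-34.2897,-23.7653)
T_B = V + ((C−V)·d_B)·d_B = V + 16.5307·d_B = (-17.5397,-35.0683)
sweep = 180° − θ = 104.6481°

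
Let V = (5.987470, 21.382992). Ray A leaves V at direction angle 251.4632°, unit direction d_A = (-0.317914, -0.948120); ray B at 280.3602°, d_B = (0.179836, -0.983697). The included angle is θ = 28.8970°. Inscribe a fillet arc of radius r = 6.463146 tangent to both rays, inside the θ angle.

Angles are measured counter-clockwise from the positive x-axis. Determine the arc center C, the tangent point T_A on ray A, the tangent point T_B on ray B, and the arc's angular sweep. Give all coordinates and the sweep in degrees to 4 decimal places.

bisector direction at 265.9117° = (-0.071294,-0.997455)
center distance |VC| = r/sin(θ/2) = 6.463146/sin(14.4485°) = 25.903387
C = V + |VC|·bis = (4.1407,-4.4545)
T_A = V + ((C−V)·d_A)·d_A = V + 25.0841·d_A = (-1.9871,-2.3998)
T_B = V + ((C−V)·d_B)·d_B = V + 25.0841·d_B = (10.4985,-3.2922)
sweep = 180° − θ = 151.1030°

center=(4.1407,-4.4545) T_A=(-1.9871,-2.3998) T_B=(10.4985,-3.2922) sweep=151.1030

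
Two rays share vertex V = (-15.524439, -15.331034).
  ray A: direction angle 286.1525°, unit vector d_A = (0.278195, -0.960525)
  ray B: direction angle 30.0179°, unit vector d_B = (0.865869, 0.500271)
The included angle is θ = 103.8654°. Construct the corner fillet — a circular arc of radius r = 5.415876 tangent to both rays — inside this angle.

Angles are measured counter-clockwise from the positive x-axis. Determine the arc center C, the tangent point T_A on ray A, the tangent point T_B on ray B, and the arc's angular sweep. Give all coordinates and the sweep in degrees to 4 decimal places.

center=(-9.1424,-17.8985) T_A=(-14.3444,-19.4052) T_B=(-11.8518,-13.2091) sweep=76.1346

bisector direction at 338.0852° = (0.927740,-0.373227)
center distance |VC| = r/sin(θ/2) = 5.415876/sin(51.9327°) = 6.879163
C = V + |VC|·bis = (-9.1424,-17.8985)
T_A = V + ((C−V)·d_A)·d_A = V + 4.2416·d_A = (-14.3444,-19.4052)
T_B = V + ((C−V)·d_B)·d_B = V + 4.2416·d_B = (-11.8518,-13.2091)
sweep = 180° − θ = 76.1346°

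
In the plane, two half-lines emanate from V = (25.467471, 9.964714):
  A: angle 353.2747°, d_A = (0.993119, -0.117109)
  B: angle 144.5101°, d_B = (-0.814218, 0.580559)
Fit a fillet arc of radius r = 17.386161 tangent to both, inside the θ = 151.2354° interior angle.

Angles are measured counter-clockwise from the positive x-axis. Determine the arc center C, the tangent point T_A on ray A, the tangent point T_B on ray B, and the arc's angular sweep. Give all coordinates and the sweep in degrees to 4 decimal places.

center=(31.9312,26.7091) T_A=(29.8951,9.4426) T_B=(21.8375,12.5530) sweep=28.7646

bisector direction at 68.8924° = (0.360121,0.932906)
center distance |VC| = r/sin(θ/2) = 17.386161/sin(75.6177°) = 17.948673
C = V + |VC|·bis = (31.9312,26.7091)
T_A = V + ((C−V)·d_A)·d_A = V + 4.4583·d_A = (29.8951,9.4426)
T_B = V + ((C−V)·d_B)·d_B = V + 4.4583·d_B = (21.8375,12.5530)
sweep = 180° − θ = 28.7646°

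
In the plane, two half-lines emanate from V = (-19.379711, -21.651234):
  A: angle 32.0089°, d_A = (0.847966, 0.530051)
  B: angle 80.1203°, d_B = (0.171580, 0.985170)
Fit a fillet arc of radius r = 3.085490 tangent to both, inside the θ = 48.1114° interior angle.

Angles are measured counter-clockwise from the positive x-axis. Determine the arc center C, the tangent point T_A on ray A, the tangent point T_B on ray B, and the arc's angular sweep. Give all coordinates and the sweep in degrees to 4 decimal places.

bisector direction at 56.0646° = (0.558258,0.829668)
center distance |VC| = r/sin(θ/2) = 3.085490/sin(24.0557°) = 7.569441
C = V + |VC|·bis = (-15.1540,-15.3711)
T_A = V + ((C−V)·d_A)·d_A = V + 6.9120·d_A = (-13.5185,-17.9875)
T_B = V + ((C−V)·d_B)·d_B = V + 6.9120·d_B = (-18.1937,-14.8417)
sweep = 180° − θ = 131.8886°

center=(-15.1540,-15.3711) T_A=(-13.5185,-17.9875) T_B=(-18.1937,-14.8417) sweep=131.8886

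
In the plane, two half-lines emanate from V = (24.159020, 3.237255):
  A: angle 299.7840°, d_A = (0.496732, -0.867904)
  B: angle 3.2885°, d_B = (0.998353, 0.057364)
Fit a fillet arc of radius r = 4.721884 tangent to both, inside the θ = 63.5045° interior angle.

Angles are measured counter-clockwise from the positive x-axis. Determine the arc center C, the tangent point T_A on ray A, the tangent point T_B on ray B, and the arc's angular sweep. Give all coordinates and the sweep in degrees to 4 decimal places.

bisector direction at 331.5362° = (0.879119,-0.476603)
center distance |VC| = r/sin(θ/2) = 4.721884/sin(31.7523°) = 8.972747
C = V + |VC|·bis = (32.0471,-1.0392)
T_A = V + ((C−V)·d_A)·d_A = V + 7.6298·d_A = (27.9490,-3.3847)
T_B = V + ((C−V)·d_B)·d_B = V + 7.6298·d_B = (31.7763,3.6749)
sweep = 180° − θ = 116.4955°

center=(32.0471,-1.0392) T_A=(27.9490,-3.3847) T_B=(31.7763,3.6749) sweep=116.4955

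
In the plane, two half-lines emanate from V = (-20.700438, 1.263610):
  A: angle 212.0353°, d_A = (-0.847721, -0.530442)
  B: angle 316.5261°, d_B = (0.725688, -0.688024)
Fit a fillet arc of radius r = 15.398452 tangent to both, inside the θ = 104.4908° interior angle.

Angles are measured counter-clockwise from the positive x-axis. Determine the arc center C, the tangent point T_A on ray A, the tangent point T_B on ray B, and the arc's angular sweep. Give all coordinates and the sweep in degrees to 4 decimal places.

bisector direction at 264.2807° = (-0.099655,-0.995022)
center distance |VC| = r/sin(θ/2) = 15.398452/sin(52.2454°) = 19.475923
C = V + |VC|·bis = (-22.6413,-18.1154)
T_A = V + ((C−V)·d_A)·d_A = V + 11.9247·d_A = (-30.8093,-5.0618)
T_B = V + ((C−V)·d_B)·d_B = V + 11.9247·d_B = (-12.0468,-6.9409)
sweep = 180° − θ = 75.5092°

center=(-22.6413,-18.1154) T_A=(-30.8093,-5.0618) T_B=(-12.0468,-6.9409) sweep=75.5092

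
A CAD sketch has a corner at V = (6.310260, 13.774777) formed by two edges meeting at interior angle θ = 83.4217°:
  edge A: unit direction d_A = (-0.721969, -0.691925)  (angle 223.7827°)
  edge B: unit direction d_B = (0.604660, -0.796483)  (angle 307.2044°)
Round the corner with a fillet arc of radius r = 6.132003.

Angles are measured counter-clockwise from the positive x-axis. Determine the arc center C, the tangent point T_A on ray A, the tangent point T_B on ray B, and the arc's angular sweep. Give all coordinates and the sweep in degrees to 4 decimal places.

bisector direction at 265.4936° = (-0.078571,-0.996908)
center distance |VC| = r/sin(θ/2) = 6.132003/sin(41.7109°) = 9.215905
C = V + |VC|·bis = (5.5862,4.5874)
T_A = V + ((C−V)·d_A)·d_A = V + 6.8798·d_A = (1.3433,9.0145)
T_B = V + ((C−V)·d_B)·d_B = V + 6.8798·d_B = (10.4702,8.2951)
sweep = 180° − θ = 96.5783°

center=(5.5862,4.5874) T_A=(1.3433,9.0145) T_B=(10.4702,8.2951) sweep=96.5783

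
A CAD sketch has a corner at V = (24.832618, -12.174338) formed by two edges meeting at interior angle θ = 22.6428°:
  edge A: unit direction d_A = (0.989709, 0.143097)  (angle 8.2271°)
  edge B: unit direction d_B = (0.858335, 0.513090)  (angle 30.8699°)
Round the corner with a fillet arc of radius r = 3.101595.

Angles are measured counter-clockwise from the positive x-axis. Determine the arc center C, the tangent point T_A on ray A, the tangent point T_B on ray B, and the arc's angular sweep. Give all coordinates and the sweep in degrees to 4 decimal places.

center=(39.7212,-6.8878) T_A=(40.1650,-9.9575) T_B=(38.1298,-4.2256) sweep=157.3572

bisector direction at 19.5485° = (0.942359,0.334605)
center distance |VC| = r/sin(θ/2) = 3.101595/sin(11.3214°) = 15.799283
C = V + |VC|·bis = (39.7212,-6.8878)
T_A = V + ((C−V)·d_A)·d_A = V + 15.4919·d_A = (40.1650,-9.9575)
T_B = V + ((C−V)·d_B)·d_B = V + 15.4919·d_B = (38.1298,-4.2256)
sweep = 180° − θ = 157.3572°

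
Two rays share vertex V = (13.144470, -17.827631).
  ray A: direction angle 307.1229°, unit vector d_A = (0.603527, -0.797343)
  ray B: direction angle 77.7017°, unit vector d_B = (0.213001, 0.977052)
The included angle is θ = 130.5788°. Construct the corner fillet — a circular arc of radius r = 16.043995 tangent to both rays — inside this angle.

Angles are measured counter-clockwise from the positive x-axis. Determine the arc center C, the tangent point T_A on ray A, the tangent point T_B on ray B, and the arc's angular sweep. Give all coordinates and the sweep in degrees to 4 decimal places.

center=(30.3929,-14.0314) T_A=(17.6003,-23.7144) T_B=(14.7171,-10.6140) sweep=49.4212

bisector direction at 12.4123° = (0.976626,0.214945)
center distance |VC| = r/sin(θ/2) = 16.043995/sin(65.2894°) = 17.661218
C = V + |VC|·bis = (30.3929,-14.0314)
T_A = V + ((C−V)·d_A)·d_A = V + 7.3830·d_A = (17.6003,-23.7144)
T_B = V + ((C−V)·d_B)·d_B = V + 7.3830·d_B = (14.7171,-10.6140)
sweep = 180° − θ = 49.4212°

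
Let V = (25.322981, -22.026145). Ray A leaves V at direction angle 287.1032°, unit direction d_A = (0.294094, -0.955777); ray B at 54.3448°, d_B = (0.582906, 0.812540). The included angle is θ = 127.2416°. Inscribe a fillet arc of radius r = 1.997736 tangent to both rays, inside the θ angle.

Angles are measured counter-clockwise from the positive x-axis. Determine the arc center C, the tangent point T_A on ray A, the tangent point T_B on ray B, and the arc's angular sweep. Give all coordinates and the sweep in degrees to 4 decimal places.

center=(27.5238,-22.3856) T_A=(25.6144,-22.9731) T_B=(25.9005,-21.2211) sweep=52.7584

bisector direction at 350.7240° = (0.986923,-0.161190)
center distance |VC| = r/sin(θ/2) = 1.997736/sin(63.6208°) = 2.229932
C = V + |VC|·bis = (27.5238,-22.3856)
T_A = V + ((C−V)·d_A)·d_A = V + 0.9908·d_A = (25.6144,-22.9731)
T_B = V + ((C−V)·d_B)·d_B = V + 0.9908·d_B = (25.9005,-21.2211)
sweep = 180° − θ = 52.7584°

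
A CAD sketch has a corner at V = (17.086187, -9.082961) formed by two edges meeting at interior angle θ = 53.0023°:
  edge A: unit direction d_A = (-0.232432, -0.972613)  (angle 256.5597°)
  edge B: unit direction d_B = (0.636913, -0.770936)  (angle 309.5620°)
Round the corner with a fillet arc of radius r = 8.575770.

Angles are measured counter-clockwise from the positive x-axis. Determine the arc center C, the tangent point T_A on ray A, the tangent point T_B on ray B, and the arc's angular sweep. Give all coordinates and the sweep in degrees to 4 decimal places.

bisector direction at 283.0609° = (0.225986,-0.974131)
center distance |VC| = r/sin(θ/2) = 8.575770/sin(26.5011°) = 19.218886
C = V + |VC|·bis = (21.4294,-27.8047)
T_A = V + ((C−V)·d_A)·d_A = V + 17.1995·d_A = (13.0885,-25.8114)
T_B = V + ((C−V)·d_B)·d_B = V + 17.1995·d_B = (28.0407,-22.3426)
sweep = 180° − θ = 126.9977°

center=(21.4294,-27.8047) T_A=(13.0885,-25.8114) T_B=(28.0407,-22.3426) sweep=126.9977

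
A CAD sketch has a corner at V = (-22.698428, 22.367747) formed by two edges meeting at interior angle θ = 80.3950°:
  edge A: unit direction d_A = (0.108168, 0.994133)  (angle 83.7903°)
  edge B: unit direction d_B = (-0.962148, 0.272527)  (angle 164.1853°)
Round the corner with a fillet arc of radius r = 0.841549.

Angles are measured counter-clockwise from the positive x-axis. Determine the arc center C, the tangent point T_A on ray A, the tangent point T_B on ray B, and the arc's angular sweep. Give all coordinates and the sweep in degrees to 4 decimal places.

bisector direction at 123.9878° = (-0.559016,0.829157)
center distance |VC| = r/sin(θ/2) = 0.841549/sin(40.1975°) = 1.303869
C = V + |VC|·bis = (-23.4273,23.4489)
T_A = V + ((C−V)·d_A)·d_A = V + 0.9959·d_A = (-22.5907,23.3578)
T_B = V + ((C−V)·d_B)·d_B = V + 0.9959·d_B = (-23.6567,22.6392)
sweep = 180° − θ = 99.6050°

center=(-23.4273,23.4489) T_A=(-22.5907,23.3578) T_B=(-23.6567,22.6392) sweep=99.6050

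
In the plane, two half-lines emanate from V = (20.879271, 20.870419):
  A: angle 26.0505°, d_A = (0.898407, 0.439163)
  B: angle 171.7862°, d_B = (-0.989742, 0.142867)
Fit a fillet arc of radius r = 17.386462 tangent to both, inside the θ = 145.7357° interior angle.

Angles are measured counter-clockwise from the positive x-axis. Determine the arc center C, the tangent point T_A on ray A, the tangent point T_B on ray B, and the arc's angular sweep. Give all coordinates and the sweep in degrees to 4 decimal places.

center=(18.0588,38.8442) T_A=(25.6942,23.2241) T_B=(15.5748,21.6361) sweep=34.2643

bisector direction at 98.9184° = (-0.155027,0.987910)
center distance |VC| = r/sin(θ/2) = 17.386462/sin(72.8679°) = 18.193758
C = V + |VC|·bis = (18.0588,38.8442)
T_A = V + ((C−V)·d_A)·d_A = V + 5.3595·d_A = (25.6942,23.2241)
T_B = V + ((C−V)·d_B)·d_B = V + 5.3595·d_B = (15.5748,21.6361)
sweep = 180° − θ = 34.2643°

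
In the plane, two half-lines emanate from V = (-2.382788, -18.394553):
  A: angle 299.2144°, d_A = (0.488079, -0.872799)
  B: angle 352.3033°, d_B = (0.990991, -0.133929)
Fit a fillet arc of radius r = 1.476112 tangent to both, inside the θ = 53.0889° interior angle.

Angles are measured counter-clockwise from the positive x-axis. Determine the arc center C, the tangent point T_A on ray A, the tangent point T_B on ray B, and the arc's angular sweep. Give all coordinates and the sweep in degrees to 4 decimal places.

center=(0.3478,-20.2531) T_A=(-0.9406,-20.9736) T_B=(0.5455,-18.7903) sweep=126.9111

bisector direction at 325.7589° = (0.826677,-0.562677)
center distance |VC| = r/sin(θ/2) = 1.476112/sin(26.5445°) = 3.303062
C = V + |VC|·bis = (0.3478,-20.2531)
T_A = V + ((C−V)·d_A)·d_A = V + 2.9549·d_A = (-0.9406,-20.9736)
T_B = V + ((C−V)·d_B)·d_B = V + 2.9549·d_B = (0.5455,-18.7903)
sweep = 180° − θ = 126.9111°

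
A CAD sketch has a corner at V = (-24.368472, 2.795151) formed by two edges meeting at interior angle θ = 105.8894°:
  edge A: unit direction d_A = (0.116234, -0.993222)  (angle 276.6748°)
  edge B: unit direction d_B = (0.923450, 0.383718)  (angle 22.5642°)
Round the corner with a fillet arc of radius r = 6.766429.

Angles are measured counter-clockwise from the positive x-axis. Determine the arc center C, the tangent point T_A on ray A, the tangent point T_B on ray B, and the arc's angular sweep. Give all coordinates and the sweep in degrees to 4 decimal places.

bisector direction at 329.6195° = (0.862686,-0.505740)
center distance |VC| = r/sin(θ/2) = 6.766429/sin(52.9447°) = 8.478658
C = V + |VC|·bis = (-17.0541,-1.4928)
T_A = V + ((C−V)·d_A)·d_A = V + 5.1091·d_A = (-23.7746,-2.2793)
T_B = V + ((C−V)·d_B)·d_B = V + 5.1091·d_B = (-19.6505,4.7556)
sweep = 180° − θ = 74.1106°

center=(-17.0541,-1.4928) T_A=(-23.7746,-2.2793) T_B=(-19.6505,4.7556) sweep=74.1106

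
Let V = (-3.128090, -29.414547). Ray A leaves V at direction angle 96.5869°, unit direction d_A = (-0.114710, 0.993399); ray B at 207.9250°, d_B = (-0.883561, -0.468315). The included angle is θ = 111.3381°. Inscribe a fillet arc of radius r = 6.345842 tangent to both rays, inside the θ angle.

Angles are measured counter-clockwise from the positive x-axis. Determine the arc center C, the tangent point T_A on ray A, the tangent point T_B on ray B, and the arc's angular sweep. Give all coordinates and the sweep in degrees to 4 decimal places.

bisector direction at 152.2560° = (-0.885036,0.465523)
center distance |VC| = r/sin(θ/2) = 6.345842/sin(55.6690°) = 7.684536
C = V + |VC|·bis = (-9.9292,-25.8372)
T_A = V + ((C−V)·d_A)·d_A = V + 4.3339·d_A = (-3.6252,-25.1093)
T_B = V + ((C−V)·d_B)·d_B = V + 4.3339·d_B = (-6.9573,-31.4442)
sweep = 180° − θ = 68.6619°

center=(-9.9292,-25.8372) T_A=(-3.6252,-25.1093) T_B=(-6.9573,-31.4442) sweep=68.6619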